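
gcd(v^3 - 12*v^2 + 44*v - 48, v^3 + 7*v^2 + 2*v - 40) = v - 2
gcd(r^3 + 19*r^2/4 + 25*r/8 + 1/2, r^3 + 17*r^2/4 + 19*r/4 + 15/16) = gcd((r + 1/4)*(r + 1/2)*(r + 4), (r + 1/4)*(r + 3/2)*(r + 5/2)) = r + 1/4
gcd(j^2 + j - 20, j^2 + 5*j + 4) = 1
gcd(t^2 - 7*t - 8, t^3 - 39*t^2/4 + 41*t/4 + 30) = t - 8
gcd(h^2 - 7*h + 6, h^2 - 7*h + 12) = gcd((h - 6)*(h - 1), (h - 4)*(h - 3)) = 1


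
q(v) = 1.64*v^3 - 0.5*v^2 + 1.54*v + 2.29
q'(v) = 4.92*v^2 - 1.0*v + 1.54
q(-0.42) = 1.43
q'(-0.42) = 2.83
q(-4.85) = -204.04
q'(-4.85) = 122.12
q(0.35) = 2.84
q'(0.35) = 1.79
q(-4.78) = -195.61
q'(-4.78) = 118.73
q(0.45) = 3.03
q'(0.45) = 2.09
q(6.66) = 474.84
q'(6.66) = 213.11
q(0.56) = 3.28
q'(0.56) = 2.52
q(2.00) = 16.49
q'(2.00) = 19.22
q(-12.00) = -2922.11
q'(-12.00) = 722.02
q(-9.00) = -1247.63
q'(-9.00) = 409.06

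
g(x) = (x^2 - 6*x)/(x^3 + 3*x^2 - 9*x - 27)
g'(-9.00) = -0.07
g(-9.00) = -0.31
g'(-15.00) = -0.01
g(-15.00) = -0.12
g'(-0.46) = 0.38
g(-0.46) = -0.13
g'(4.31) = 0.15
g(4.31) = -0.10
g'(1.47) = 0.15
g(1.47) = 0.22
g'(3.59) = 0.72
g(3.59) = -0.34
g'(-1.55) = 2.37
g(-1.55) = -1.22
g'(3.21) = 5.67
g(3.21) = -1.11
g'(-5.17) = -1.14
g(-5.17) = -1.50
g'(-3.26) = -530.55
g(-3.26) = -71.34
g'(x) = (2*x - 6)/(x^3 + 3*x^2 - 9*x - 27) + (x^2 - 6*x)*(-3*x^2 - 6*x + 9)/(x^3 + 3*x^2 - 9*x - 27)^2 = (-x^3 + 15*x^2 - 36*x + 54)/(x^5 + 3*x^4 - 18*x^3 - 54*x^2 + 81*x + 243)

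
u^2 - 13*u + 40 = (u - 8)*(u - 5)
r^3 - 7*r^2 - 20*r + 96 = (r - 8)*(r - 3)*(r + 4)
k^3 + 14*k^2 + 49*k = k*(k + 7)^2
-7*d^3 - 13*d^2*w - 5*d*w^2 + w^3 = (-7*d + w)*(d + w)^2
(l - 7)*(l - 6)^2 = l^3 - 19*l^2 + 120*l - 252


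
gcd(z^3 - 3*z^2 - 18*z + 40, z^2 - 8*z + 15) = z - 5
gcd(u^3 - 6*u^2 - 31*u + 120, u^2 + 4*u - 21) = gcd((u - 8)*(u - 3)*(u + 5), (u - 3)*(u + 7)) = u - 3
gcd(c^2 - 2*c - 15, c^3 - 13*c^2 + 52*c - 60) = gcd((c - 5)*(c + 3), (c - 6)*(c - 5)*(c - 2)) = c - 5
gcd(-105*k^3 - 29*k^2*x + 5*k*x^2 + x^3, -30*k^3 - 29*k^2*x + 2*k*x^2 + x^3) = -5*k + x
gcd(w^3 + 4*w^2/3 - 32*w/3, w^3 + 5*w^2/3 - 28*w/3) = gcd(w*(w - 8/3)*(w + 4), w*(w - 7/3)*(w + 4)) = w^2 + 4*w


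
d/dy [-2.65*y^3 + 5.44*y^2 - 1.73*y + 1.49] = -7.95*y^2 + 10.88*y - 1.73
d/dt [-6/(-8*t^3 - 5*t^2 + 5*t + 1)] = 6*(-24*t^2 - 10*t + 5)/(8*t^3 + 5*t^2 - 5*t - 1)^2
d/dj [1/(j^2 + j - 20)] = (-2*j - 1)/(j^2 + j - 20)^2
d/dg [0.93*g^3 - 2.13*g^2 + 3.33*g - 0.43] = 2.79*g^2 - 4.26*g + 3.33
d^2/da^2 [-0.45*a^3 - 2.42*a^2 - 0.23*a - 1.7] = -2.7*a - 4.84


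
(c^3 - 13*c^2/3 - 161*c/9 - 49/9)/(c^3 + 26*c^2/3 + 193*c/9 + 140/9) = (3*c^2 - 20*c - 7)/(3*c^2 + 19*c + 20)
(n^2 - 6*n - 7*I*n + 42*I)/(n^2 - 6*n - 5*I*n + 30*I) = (n - 7*I)/(n - 5*I)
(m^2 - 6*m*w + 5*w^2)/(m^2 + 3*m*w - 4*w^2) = (m - 5*w)/(m + 4*w)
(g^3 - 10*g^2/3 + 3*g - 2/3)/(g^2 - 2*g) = g - 4/3 + 1/(3*g)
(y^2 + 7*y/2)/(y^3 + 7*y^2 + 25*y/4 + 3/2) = 2*y*(2*y + 7)/(4*y^3 + 28*y^2 + 25*y + 6)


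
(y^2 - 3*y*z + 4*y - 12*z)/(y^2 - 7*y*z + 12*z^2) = (y + 4)/(y - 4*z)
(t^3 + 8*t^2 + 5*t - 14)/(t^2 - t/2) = 2*(t^3 + 8*t^2 + 5*t - 14)/(t*(2*t - 1))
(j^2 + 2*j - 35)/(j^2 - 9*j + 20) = (j + 7)/(j - 4)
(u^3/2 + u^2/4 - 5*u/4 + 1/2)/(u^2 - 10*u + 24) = (2*u^3 + u^2 - 5*u + 2)/(4*(u^2 - 10*u + 24))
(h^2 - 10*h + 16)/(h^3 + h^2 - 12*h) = (h^2 - 10*h + 16)/(h*(h^2 + h - 12))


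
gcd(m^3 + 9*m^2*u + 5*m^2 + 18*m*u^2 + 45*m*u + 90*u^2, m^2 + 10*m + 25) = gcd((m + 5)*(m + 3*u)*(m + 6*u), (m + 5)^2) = m + 5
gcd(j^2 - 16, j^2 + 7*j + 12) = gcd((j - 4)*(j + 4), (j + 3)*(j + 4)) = j + 4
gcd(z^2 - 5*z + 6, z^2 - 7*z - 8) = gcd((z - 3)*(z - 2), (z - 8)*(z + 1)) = 1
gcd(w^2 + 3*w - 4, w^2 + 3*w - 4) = w^2 + 3*w - 4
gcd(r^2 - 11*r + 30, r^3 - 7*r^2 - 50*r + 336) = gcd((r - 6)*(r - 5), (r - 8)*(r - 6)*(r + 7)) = r - 6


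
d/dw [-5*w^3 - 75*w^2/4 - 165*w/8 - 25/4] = -15*w^2 - 75*w/2 - 165/8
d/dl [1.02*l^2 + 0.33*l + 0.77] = 2.04*l + 0.33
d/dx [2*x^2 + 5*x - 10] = 4*x + 5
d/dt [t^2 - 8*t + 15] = 2*t - 8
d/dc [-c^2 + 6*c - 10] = 6 - 2*c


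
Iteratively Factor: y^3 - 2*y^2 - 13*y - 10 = (y + 2)*(y^2 - 4*y - 5) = (y - 5)*(y + 2)*(y + 1)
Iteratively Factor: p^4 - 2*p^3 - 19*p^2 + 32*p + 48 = (p - 3)*(p^3 + p^2 - 16*p - 16) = (p - 4)*(p - 3)*(p^2 + 5*p + 4) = (p - 4)*(p - 3)*(p + 1)*(p + 4)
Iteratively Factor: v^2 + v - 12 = (v + 4)*(v - 3)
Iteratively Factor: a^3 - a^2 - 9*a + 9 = (a - 3)*(a^2 + 2*a - 3) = (a - 3)*(a - 1)*(a + 3)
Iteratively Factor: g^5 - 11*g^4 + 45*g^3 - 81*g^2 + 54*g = (g - 3)*(g^4 - 8*g^3 + 21*g^2 - 18*g) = (g - 3)^2*(g^3 - 5*g^2 + 6*g) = (g - 3)^3*(g^2 - 2*g) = g*(g - 3)^3*(g - 2)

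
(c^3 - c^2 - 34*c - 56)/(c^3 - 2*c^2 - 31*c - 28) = (c + 2)/(c + 1)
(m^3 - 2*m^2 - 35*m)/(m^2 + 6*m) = (m^2 - 2*m - 35)/(m + 6)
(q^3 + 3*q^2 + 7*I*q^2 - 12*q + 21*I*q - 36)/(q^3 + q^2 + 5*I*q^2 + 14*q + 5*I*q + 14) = (q^3 + q^2*(3 + 7*I) + q*(-12 + 21*I) - 36)/(q^3 + q^2*(1 + 5*I) + q*(14 + 5*I) + 14)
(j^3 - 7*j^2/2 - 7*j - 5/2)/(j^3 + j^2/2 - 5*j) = (2*j^3 - 7*j^2 - 14*j - 5)/(j*(2*j^2 + j - 10))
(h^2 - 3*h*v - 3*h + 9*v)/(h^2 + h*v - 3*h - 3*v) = (h - 3*v)/(h + v)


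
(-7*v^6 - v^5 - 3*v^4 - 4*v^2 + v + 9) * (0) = 0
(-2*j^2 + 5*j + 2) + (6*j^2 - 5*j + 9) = 4*j^2 + 11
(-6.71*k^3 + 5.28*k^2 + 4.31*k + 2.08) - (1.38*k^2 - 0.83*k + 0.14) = -6.71*k^3 + 3.9*k^2 + 5.14*k + 1.94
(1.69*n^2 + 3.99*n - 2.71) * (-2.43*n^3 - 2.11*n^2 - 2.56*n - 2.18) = -4.1067*n^5 - 13.2616*n^4 - 6.16*n^3 - 8.1805*n^2 - 1.7606*n + 5.9078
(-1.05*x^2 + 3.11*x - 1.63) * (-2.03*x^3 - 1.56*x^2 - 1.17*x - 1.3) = 2.1315*x^5 - 4.6753*x^4 - 0.314200000000001*x^3 + 0.2691*x^2 - 2.1359*x + 2.119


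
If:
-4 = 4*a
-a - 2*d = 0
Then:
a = -1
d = 1/2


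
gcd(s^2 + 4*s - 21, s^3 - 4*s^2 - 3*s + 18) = s - 3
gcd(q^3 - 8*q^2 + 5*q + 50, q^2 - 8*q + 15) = q - 5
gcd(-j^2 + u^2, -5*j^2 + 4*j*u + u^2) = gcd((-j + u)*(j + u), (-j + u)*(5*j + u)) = -j + u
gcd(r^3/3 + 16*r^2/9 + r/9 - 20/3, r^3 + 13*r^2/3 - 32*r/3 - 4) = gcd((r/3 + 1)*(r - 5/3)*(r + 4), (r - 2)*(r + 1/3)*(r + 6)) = 1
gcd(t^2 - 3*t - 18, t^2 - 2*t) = 1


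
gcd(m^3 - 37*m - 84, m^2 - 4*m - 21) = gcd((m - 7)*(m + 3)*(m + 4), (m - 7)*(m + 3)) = m^2 - 4*m - 21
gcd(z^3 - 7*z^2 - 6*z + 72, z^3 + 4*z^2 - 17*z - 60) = z^2 - z - 12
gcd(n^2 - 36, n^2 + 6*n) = n + 6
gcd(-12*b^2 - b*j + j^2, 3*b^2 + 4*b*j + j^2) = 3*b + j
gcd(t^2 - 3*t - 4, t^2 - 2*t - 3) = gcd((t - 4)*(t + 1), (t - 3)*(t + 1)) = t + 1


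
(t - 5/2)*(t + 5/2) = t^2 - 25/4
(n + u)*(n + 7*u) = n^2 + 8*n*u + 7*u^2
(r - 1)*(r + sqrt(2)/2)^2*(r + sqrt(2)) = r^4 - r^3 + 2*sqrt(2)*r^3 - 2*sqrt(2)*r^2 + 5*r^2/2 - 5*r/2 + sqrt(2)*r/2 - sqrt(2)/2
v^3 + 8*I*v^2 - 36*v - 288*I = (v - 6)*(v + 6)*(v + 8*I)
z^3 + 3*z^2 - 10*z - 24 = (z - 3)*(z + 2)*(z + 4)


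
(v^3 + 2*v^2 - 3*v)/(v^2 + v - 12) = v*(v^2 + 2*v - 3)/(v^2 + v - 12)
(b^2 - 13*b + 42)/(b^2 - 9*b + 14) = (b - 6)/(b - 2)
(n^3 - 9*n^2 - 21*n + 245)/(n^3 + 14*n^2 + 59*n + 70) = (n^2 - 14*n + 49)/(n^2 + 9*n + 14)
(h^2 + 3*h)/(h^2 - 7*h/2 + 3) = 2*h*(h + 3)/(2*h^2 - 7*h + 6)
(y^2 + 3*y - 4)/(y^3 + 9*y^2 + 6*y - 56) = (y - 1)/(y^2 + 5*y - 14)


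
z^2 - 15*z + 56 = (z - 8)*(z - 7)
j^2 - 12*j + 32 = (j - 8)*(j - 4)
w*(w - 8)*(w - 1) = w^3 - 9*w^2 + 8*w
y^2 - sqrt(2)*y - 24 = (y - 4*sqrt(2))*(y + 3*sqrt(2))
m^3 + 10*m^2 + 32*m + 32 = (m + 2)*(m + 4)^2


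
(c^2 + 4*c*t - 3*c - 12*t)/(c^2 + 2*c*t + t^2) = (c^2 + 4*c*t - 3*c - 12*t)/(c^2 + 2*c*t + t^2)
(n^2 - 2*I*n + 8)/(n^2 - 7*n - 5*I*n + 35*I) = (n^2 - 2*I*n + 8)/(n^2 - 7*n - 5*I*n + 35*I)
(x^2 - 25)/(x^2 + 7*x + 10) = (x - 5)/(x + 2)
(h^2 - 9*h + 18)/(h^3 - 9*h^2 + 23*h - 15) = (h - 6)/(h^2 - 6*h + 5)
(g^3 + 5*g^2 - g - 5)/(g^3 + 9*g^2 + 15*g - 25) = (g + 1)/(g + 5)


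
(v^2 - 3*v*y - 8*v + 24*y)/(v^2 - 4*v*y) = (v^2 - 3*v*y - 8*v + 24*y)/(v*(v - 4*y))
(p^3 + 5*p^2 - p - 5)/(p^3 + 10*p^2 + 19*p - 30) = (p + 1)/(p + 6)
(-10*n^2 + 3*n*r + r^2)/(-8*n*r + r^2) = (10*n^2 - 3*n*r - r^2)/(r*(8*n - r))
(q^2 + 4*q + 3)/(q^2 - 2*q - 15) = (q + 1)/(q - 5)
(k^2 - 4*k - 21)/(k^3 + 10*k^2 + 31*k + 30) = (k - 7)/(k^2 + 7*k + 10)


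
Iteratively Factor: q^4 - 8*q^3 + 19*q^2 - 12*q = (q - 3)*(q^3 - 5*q^2 + 4*q) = (q - 3)*(q - 1)*(q^2 - 4*q) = q*(q - 3)*(q - 1)*(q - 4)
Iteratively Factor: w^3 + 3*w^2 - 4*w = (w)*(w^2 + 3*w - 4) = w*(w - 1)*(w + 4)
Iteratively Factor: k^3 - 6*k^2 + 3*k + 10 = (k - 2)*(k^2 - 4*k - 5) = (k - 5)*(k - 2)*(k + 1)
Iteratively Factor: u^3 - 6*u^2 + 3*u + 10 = (u + 1)*(u^2 - 7*u + 10) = (u - 2)*(u + 1)*(u - 5)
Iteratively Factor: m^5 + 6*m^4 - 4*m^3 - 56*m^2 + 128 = (m + 4)*(m^4 + 2*m^3 - 12*m^2 - 8*m + 32) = (m + 2)*(m + 4)*(m^3 - 12*m + 16) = (m - 2)*(m + 2)*(m + 4)*(m^2 + 2*m - 8) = (m - 2)*(m + 2)*(m + 4)^2*(m - 2)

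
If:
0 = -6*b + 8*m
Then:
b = 4*m/3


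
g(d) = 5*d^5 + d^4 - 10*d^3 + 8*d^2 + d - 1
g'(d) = 25*d^4 + 4*d^3 - 30*d^2 + 16*d + 1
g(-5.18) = -16329.05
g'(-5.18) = 16556.62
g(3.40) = 2107.24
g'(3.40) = 3206.66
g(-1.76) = 1.70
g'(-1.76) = 97.98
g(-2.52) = -260.49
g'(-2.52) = 714.35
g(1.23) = 10.09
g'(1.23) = 39.96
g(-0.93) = 10.30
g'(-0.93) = -24.34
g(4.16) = 5950.44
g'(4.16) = 7323.45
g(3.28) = 1749.40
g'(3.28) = 2765.46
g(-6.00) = -35143.00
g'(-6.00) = 30361.00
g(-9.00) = -280756.00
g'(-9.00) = 158536.00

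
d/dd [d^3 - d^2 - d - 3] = 3*d^2 - 2*d - 1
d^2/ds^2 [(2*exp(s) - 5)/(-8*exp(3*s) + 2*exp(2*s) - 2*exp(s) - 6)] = (-128*exp(6*s) + 744*exp(5*s) - 190*exp(4*s) + 370*exp(3*s) - 591*exp(2*s) + 71*exp(s) - 33)*exp(s)/(2*(64*exp(9*s) - 48*exp(8*s) + 60*exp(7*s) + 119*exp(6*s) - 57*exp(5*s) + 78*exp(4*s) + 91*exp(3*s) - 18*exp(2*s) + 27*exp(s) + 27))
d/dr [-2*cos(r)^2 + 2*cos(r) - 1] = -2*sin(r) + 2*sin(2*r)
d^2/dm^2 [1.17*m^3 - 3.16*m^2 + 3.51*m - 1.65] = 7.02*m - 6.32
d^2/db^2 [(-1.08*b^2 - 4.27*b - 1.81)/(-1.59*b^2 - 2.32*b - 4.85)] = (-3.5527136788005e-15*b^4 + 13.622166*b^3 - 22.515354*b^2 - 157.508262*b - 53.714822)/(4.019679*b^6 + 17.595576*b^5 + 62.457903*b^4 + 119.831248*b^3 + 190.516245*b^2 + 163.7166*b + 114.084125)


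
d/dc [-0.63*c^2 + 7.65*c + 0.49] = 7.65 - 1.26*c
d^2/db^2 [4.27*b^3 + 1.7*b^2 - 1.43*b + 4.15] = 25.62*b + 3.4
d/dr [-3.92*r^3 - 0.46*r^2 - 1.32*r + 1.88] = -11.76*r^2 - 0.92*r - 1.32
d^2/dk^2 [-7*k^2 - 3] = -14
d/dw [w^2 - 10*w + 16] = 2*w - 10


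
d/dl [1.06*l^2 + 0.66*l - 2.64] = 2.12*l + 0.66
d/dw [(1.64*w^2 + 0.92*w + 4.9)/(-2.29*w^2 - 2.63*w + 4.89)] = (-2.2064*w^2 + 38.4812*w + 17.3858)/(5.2441*w^4 + 12.0454*w^3 - 15.4793*w^2 - 25.7214*w + 23.9121)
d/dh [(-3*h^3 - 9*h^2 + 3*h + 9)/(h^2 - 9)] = 3*(-h^2 + 6*h - 1)/(h^2 - 6*h + 9)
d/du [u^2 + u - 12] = 2*u + 1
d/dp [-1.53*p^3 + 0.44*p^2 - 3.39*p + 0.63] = -4.59*p^2 + 0.88*p - 3.39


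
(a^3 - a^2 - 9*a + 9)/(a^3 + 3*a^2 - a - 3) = (a - 3)/(a + 1)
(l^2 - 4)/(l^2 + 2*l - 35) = (l^2 - 4)/(l^2 + 2*l - 35)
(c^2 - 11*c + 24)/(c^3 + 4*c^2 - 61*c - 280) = (c - 3)/(c^2 + 12*c + 35)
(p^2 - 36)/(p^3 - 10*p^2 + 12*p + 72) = (p + 6)/(p^2 - 4*p - 12)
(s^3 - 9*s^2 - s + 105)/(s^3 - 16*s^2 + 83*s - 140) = (s + 3)/(s - 4)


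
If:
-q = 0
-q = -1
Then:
No Solution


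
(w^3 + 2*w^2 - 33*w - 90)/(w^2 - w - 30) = w + 3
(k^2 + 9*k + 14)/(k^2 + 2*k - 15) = (k^2 + 9*k + 14)/(k^2 + 2*k - 15)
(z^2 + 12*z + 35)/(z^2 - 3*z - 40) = (z + 7)/(z - 8)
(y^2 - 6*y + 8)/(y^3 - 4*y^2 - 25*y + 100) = (y - 2)/(y^2 - 25)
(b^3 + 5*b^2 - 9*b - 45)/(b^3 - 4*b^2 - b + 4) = (b^3 + 5*b^2 - 9*b - 45)/(b^3 - 4*b^2 - b + 4)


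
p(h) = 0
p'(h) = 0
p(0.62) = 0.00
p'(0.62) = 0.00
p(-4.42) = 0.00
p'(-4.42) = 0.00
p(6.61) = 0.00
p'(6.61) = 0.00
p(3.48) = 0.00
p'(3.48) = 0.00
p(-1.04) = 0.00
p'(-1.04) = 0.00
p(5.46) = 0.00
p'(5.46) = 0.00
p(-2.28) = 0.00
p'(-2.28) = 0.00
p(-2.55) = 0.00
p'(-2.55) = 0.00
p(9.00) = 0.00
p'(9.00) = 0.00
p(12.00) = 0.00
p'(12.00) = 0.00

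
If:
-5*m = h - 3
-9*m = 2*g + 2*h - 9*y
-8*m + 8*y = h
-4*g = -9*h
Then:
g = 0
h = 0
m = 3/5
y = 3/5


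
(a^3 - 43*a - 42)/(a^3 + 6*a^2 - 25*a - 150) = (a^2 - 6*a - 7)/(a^2 - 25)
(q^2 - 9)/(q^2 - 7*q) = (q^2 - 9)/(q*(q - 7))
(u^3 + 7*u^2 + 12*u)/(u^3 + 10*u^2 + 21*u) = (u + 4)/(u + 7)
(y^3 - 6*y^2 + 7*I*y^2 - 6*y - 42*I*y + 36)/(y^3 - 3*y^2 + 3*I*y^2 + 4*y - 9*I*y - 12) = (y^3 + y^2*(-6 + 7*I) + y*(-6 - 42*I) + 36)/(y^3 + y^2*(-3 + 3*I) + y*(4 - 9*I) - 12)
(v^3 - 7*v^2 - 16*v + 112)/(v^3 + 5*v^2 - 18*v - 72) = (v^2 - 3*v - 28)/(v^2 + 9*v + 18)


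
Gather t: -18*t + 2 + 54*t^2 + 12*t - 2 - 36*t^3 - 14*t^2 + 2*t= -36*t^3 + 40*t^2 - 4*t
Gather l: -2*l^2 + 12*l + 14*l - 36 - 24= -2*l^2 + 26*l - 60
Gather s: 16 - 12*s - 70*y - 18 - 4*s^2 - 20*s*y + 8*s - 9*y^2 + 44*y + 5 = -4*s^2 + s*(-20*y - 4) - 9*y^2 - 26*y + 3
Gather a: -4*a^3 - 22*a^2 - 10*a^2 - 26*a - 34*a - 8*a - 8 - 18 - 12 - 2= -4*a^3 - 32*a^2 - 68*a - 40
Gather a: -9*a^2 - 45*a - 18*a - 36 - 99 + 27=-9*a^2 - 63*a - 108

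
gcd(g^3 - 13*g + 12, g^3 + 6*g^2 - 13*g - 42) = g - 3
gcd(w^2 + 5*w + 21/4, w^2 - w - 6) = 1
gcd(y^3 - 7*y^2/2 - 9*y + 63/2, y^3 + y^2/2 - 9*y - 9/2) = y^2 - 9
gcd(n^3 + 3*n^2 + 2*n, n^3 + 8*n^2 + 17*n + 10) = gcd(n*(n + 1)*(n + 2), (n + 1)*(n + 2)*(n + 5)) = n^2 + 3*n + 2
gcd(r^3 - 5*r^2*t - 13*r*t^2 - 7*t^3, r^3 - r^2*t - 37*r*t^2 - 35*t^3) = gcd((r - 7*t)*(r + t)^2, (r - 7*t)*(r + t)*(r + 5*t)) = r^2 - 6*r*t - 7*t^2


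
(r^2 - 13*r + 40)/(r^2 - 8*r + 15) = (r - 8)/(r - 3)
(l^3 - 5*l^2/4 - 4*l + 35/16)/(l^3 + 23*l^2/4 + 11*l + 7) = (l^2 - 3*l + 5/4)/(l^2 + 4*l + 4)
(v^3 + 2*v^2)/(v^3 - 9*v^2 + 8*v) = v*(v + 2)/(v^2 - 9*v + 8)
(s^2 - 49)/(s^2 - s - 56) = (s - 7)/(s - 8)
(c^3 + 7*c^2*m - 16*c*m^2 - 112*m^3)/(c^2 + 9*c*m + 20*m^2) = (c^2 + 3*c*m - 28*m^2)/(c + 5*m)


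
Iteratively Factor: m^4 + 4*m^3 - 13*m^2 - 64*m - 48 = (m + 3)*(m^3 + m^2 - 16*m - 16) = (m - 4)*(m + 3)*(m^2 + 5*m + 4) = (m - 4)*(m + 1)*(m + 3)*(m + 4)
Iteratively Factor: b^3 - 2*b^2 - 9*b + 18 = (b - 2)*(b^2 - 9) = (b - 2)*(b + 3)*(b - 3)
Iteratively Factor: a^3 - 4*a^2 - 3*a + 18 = (a - 3)*(a^2 - a - 6) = (a - 3)*(a + 2)*(a - 3)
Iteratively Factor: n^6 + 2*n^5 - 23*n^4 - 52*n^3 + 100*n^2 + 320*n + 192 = (n + 4)*(n^5 - 2*n^4 - 15*n^3 + 8*n^2 + 68*n + 48) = (n - 4)*(n + 4)*(n^4 + 2*n^3 - 7*n^2 - 20*n - 12) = (n - 4)*(n - 3)*(n + 4)*(n^3 + 5*n^2 + 8*n + 4) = (n - 4)*(n - 3)*(n + 1)*(n + 4)*(n^2 + 4*n + 4) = (n - 4)*(n - 3)*(n + 1)*(n + 2)*(n + 4)*(n + 2)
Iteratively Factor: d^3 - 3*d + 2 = (d - 1)*(d^2 + d - 2) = (d - 1)^2*(d + 2)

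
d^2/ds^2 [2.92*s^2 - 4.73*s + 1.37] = 5.84000000000000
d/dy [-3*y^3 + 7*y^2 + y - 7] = -9*y^2 + 14*y + 1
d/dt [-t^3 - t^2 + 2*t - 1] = -3*t^2 - 2*t + 2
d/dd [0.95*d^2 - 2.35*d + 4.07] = 1.9*d - 2.35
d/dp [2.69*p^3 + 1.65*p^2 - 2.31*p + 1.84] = 8.07*p^2 + 3.3*p - 2.31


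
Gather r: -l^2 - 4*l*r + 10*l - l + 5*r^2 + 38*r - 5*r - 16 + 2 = -l^2 + 9*l + 5*r^2 + r*(33 - 4*l) - 14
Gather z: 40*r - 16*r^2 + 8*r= -16*r^2 + 48*r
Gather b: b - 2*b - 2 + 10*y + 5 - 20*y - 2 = -b - 10*y + 1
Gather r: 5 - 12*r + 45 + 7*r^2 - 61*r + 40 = 7*r^2 - 73*r + 90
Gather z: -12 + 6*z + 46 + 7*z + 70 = 13*z + 104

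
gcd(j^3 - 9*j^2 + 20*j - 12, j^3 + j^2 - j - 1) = j - 1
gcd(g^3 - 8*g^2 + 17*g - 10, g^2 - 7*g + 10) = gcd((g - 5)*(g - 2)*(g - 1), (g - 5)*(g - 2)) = g^2 - 7*g + 10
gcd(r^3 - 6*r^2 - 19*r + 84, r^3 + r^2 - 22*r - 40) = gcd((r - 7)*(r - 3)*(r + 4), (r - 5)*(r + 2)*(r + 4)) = r + 4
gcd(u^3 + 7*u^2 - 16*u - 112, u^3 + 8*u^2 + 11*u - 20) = u + 4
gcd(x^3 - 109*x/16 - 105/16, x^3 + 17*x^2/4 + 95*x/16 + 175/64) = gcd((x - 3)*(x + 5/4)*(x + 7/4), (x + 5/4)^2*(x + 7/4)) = x^2 + 3*x + 35/16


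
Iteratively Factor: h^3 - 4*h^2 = (h)*(h^2 - 4*h) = h^2*(h - 4)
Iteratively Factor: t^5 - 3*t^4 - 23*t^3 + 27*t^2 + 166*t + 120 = (t + 3)*(t^4 - 6*t^3 - 5*t^2 + 42*t + 40) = (t - 4)*(t + 3)*(t^3 - 2*t^2 - 13*t - 10) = (t - 5)*(t - 4)*(t + 3)*(t^2 + 3*t + 2) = (t - 5)*(t - 4)*(t + 2)*(t + 3)*(t + 1)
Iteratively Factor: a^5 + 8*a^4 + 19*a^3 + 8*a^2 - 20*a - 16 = (a + 2)*(a^4 + 6*a^3 + 7*a^2 - 6*a - 8) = (a - 1)*(a + 2)*(a^3 + 7*a^2 + 14*a + 8) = (a - 1)*(a + 2)*(a + 4)*(a^2 + 3*a + 2) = (a - 1)*(a + 1)*(a + 2)*(a + 4)*(a + 2)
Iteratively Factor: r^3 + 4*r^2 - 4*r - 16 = (r + 2)*(r^2 + 2*r - 8) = (r - 2)*(r + 2)*(r + 4)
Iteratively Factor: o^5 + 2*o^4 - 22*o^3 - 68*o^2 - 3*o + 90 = (o - 1)*(o^4 + 3*o^3 - 19*o^2 - 87*o - 90) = (o - 1)*(o + 3)*(o^3 - 19*o - 30) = (o - 1)*(o + 2)*(o + 3)*(o^2 - 2*o - 15) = (o - 1)*(o + 2)*(o + 3)^2*(o - 5)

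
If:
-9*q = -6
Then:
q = 2/3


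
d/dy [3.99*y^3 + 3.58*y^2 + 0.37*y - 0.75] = 11.97*y^2 + 7.16*y + 0.37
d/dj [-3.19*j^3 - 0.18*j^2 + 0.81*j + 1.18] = -9.57*j^2 - 0.36*j + 0.81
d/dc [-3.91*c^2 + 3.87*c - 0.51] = 3.87 - 7.82*c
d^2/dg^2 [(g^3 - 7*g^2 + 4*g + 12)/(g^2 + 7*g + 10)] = 8*(23*g^3 + 114*g^2 + 108*g - 128)/(g^6 + 21*g^5 + 177*g^4 + 763*g^3 + 1770*g^2 + 2100*g + 1000)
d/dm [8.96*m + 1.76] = 8.96000000000000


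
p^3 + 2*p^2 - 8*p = p*(p - 2)*(p + 4)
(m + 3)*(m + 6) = m^2 + 9*m + 18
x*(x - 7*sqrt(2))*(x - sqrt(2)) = x^3 - 8*sqrt(2)*x^2 + 14*x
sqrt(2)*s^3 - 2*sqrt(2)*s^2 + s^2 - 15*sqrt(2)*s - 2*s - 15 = (s - 5)*(s + 3)*(sqrt(2)*s + 1)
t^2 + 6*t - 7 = (t - 1)*(t + 7)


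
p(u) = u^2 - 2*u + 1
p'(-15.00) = -32.00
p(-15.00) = 256.00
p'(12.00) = 22.00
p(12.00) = 121.00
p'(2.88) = 3.76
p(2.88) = 3.53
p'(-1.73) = -5.46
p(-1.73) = 7.45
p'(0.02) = -1.96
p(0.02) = 0.96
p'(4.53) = 7.06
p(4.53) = 12.46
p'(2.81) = 3.62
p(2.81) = 3.28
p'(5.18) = 8.36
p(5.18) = 17.47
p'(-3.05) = -8.10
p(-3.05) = 16.40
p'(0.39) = -1.22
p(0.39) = 0.37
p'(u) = 2*u - 2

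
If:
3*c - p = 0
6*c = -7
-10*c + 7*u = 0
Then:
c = -7/6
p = -7/2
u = -5/3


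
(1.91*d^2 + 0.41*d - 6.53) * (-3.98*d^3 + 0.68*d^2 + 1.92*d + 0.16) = -7.6018*d^5 - 0.333*d^4 + 29.9354*d^3 - 3.3476*d^2 - 12.472*d - 1.0448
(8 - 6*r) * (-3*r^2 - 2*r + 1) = 18*r^3 - 12*r^2 - 22*r + 8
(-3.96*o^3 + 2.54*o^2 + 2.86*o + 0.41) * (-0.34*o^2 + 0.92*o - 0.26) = 1.3464*o^5 - 4.5068*o^4 + 2.394*o^3 + 1.8314*o^2 - 0.3664*o - 0.1066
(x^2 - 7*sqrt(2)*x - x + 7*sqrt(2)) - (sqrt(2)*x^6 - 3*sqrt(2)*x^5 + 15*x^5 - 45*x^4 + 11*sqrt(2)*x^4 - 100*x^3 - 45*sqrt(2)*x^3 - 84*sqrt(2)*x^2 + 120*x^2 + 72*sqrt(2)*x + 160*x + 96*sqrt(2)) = -sqrt(2)*x^6 - 15*x^5 + 3*sqrt(2)*x^5 - 11*sqrt(2)*x^4 + 45*x^4 + 45*sqrt(2)*x^3 + 100*x^3 - 119*x^2 + 84*sqrt(2)*x^2 - 161*x - 79*sqrt(2)*x - 89*sqrt(2)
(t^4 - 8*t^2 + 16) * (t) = t^5 - 8*t^3 + 16*t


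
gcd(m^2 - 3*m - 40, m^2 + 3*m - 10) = m + 5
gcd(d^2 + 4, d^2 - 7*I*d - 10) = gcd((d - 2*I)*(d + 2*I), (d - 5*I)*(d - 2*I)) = d - 2*I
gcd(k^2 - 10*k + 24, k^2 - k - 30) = k - 6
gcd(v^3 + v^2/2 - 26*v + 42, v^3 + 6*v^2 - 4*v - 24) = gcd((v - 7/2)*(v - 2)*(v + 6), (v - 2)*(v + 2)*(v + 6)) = v^2 + 4*v - 12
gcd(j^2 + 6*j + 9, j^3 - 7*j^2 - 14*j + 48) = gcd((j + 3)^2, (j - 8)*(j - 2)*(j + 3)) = j + 3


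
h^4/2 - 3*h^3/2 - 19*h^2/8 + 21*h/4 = h*(h/2 + 1)*(h - 7/2)*(h - 3/2)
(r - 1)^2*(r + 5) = r^3 + 3*r^2 - 9*r + 5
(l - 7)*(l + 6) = l^2 - l - 42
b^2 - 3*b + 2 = (b - 2)*(b - 1)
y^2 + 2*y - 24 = (y - 4)*(y + 6)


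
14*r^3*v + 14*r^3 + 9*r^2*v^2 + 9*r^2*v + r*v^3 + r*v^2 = (2*r + v)*(7*r + v)*(r*v + r)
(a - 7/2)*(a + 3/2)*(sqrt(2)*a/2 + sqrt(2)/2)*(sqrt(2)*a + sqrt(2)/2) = a^4 - a^3/2 - 31*a^2/4 - 71*a/8 - 21/8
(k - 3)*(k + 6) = k^2 + 3*k - 18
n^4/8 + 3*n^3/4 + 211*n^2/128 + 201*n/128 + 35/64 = (n/4 + 1/2)*(n/2 + 1/2)*(n + 5/4)*(n + 7/4)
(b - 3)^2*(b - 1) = b^3 - 7*b^2 + 15*b - 9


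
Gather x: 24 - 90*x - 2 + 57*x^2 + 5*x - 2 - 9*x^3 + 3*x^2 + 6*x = -9*x^3 + 60*x^2 - 79*x + 20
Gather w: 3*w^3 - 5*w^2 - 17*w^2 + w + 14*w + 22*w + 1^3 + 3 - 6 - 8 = 3*w^3 - 22*w^2 + 37*w - 10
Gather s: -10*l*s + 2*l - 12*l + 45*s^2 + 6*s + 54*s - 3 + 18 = -10*l + 45*s^2 + s*(60 - 10*l) + 15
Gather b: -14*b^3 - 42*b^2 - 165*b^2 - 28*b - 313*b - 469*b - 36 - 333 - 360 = -14*b^3 - 207*b^2 - 810*b - 729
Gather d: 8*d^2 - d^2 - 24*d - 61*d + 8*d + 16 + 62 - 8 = 7*d^2 - 77*d + 70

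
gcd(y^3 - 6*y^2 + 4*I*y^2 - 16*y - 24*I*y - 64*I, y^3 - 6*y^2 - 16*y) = y^2 - 6*y - 16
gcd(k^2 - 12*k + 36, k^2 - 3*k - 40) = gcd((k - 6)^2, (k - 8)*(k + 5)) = 1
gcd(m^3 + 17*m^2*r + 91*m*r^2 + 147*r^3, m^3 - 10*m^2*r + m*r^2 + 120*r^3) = m + 3*r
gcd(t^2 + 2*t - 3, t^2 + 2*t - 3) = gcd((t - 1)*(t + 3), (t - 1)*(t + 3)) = t^2 + 2*t - 3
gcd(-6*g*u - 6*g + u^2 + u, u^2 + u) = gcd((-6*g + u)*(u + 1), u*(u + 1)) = u + 1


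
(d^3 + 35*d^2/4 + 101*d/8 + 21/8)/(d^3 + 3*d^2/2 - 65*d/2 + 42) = (8*d^2 + 14*d + 3)/(4*(2*d^2 - 11*d + 12))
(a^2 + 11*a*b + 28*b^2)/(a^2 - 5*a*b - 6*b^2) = (a^2 + 11*a*b + 28*b^2)/(a^2 - 5*a*b - 6*b^2)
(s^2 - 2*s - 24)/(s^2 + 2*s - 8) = (s - 6)/(s - 2)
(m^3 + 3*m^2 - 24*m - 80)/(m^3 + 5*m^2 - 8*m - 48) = (m - 5)/(m - 3)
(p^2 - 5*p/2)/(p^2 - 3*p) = (p - 5/2)/(p - 3)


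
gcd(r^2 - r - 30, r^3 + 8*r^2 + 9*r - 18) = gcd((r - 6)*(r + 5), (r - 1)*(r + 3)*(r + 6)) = 1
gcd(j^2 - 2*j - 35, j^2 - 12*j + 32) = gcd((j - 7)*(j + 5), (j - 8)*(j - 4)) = 1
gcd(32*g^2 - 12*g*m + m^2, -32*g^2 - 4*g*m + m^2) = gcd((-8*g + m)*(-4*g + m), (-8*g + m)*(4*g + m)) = 8*g - m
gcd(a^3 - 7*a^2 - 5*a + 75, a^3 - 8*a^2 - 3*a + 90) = a^2 - 2*a - 15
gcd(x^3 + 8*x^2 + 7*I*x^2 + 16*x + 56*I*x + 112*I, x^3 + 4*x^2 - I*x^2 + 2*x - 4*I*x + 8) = x + 4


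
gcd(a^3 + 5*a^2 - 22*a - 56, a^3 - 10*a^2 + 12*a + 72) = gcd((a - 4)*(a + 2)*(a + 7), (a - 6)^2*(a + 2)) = a + 2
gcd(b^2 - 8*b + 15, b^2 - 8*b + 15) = b^2 - 8*b + 15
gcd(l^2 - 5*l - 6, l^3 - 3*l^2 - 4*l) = l + 1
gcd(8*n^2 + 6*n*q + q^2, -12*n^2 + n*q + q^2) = 4*n + q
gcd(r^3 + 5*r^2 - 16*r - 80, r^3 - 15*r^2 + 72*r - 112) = r - 4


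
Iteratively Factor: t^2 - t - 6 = (t - 3)*(t + 2)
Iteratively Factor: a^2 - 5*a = (a)*(a - 5)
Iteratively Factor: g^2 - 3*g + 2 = (g - 2)*(g - 1)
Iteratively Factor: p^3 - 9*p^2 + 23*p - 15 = (p - 3)*(p^2 - 6*p + 5) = (p - 3)*(p - 1)*(p - 5)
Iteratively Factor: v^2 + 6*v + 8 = (v + 2)*(v + 4)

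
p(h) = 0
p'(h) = 0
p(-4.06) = 0.00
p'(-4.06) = 0.00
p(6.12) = 0.00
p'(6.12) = 0.00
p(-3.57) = 0.00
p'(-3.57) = 0.00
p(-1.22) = 0.00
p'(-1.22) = 0.00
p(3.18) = 0.00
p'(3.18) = 0.00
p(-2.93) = 0.00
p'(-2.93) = 0.00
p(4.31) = 0.00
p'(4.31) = 0.00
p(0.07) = 0.00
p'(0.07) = 0.00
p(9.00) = 0.00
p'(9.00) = 0.00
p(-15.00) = 0.00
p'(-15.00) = 0.00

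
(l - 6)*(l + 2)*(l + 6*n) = l^3 + 6*l^2*n - 4*l^2 - 24*l*n - 12*l - 72*n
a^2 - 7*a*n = a*(a - 7*n)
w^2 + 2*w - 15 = (w - 3)*(w + 5)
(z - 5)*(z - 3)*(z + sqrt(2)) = z^3 - 8*z^2 + sqrt(2)*z^2 - 8*sqrt(2)*z + 15*z + 15*sqrt(2)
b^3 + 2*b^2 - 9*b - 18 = (b - 3)*(b + 2)*(b + 3)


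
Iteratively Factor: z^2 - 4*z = (z)*(z - 4)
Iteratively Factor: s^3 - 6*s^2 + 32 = (s + 2)*(s^2 - 8*s + 16) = (s - 4)*(s + 2)*(s - 4)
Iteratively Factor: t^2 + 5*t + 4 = (t + 4)*(t + 1)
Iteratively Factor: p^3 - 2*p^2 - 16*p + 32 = (p - 4)*(p^2 + 2*p - 8) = (p - 4)*(p - 2)*(p + 4)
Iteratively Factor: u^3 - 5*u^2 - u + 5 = (u + 1)*(u^2 - 6*u + 5) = (u - 1)*(u + 1)*(u - 5)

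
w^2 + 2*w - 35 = (w - 5)*(w + 7)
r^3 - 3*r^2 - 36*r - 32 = (r - 8)*(r + 1)*(r + 4)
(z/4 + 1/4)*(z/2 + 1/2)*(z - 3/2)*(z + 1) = z^4/8 + 3*z^3/16 - 3*z^2/16 - 7*z/16 - 3/16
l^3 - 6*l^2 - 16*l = l*(l - 8)*(l + 2)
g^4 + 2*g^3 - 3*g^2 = g^2*(g - 1)*(g + 3)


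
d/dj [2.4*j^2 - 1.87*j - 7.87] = 4.8*j - 1.87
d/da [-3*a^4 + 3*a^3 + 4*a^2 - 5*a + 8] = -12*a^3 + 9*a^2 + 8*a - 5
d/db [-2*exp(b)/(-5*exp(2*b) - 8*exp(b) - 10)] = 10*(2 - exp(2*b))*exp(b)/(25*exp(4*b) + 80*exp(3*b) + 164*exp(2*b) + 160*exp(b) + 100)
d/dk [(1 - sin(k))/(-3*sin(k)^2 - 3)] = (2*sin(k) + cos(k)^2)*cos(k)/(3*(sin(k)^2 + 1)^2)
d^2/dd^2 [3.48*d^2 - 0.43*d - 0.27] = 6.96000000000000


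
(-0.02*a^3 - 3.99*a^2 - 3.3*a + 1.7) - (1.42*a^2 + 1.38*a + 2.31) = -0.02*a^3 - 5.41*a^2 - 4.68*a - 0.61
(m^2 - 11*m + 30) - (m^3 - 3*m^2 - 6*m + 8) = -m^3 + 4*m^2 - 5*m + 22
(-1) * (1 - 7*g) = 7*g - 1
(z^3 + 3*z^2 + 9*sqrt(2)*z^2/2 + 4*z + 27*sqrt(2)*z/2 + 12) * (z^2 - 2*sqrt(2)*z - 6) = z^5 + 3*z^4 + 5*sqrt(2)*z^4/2 - 20*z^3 + 15*sqrt(2)*z^3/2 - 60*z^2 - 35*sqrt(2)*z^2 - 105*sqrt(2)*z - 24*z - 72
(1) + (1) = 2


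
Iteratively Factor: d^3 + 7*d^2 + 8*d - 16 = (d + 4)*(d^2 + 3*d - 4) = (d - 1)*(d + 4)*(d + 4)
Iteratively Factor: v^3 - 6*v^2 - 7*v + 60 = (v - 5)*(v^2 - v - 12) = (v - 5)*(v + 3)*(v - 4)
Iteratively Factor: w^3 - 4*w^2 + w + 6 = (w - 3)*(w^2 - w - 2) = (w - 3)*(w + 1)*(w - 2)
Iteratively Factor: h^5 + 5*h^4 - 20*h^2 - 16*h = (h + 2)*(h^4 + 3*h^3 - 6*h^2 - 8*h) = (h + 1)*(h + 2)*(h^3 + 2*h^2 - 8*h) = (h - 2)*(h + 1)*(h + 2)*(h^2 + 4*h) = h*(h - 2)*(h + 1)*(h + 2)*(h + 4)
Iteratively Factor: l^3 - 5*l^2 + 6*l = (l - 2)*(l^2 - 3*l) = (l - 3)*(l - 2)*(l)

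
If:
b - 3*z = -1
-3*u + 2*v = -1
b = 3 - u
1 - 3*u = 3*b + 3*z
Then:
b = -9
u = 12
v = 35/2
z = -8/3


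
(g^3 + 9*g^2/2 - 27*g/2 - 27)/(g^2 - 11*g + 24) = (g^2 + 15*g/2 + 9)/(g - 8)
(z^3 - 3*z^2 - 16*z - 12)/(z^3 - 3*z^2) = (z^3 - 3*z^2 - 16*z - 12)/(z^2*(z - 3))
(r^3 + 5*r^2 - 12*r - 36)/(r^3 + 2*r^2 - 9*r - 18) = (r + 6)/(r + 3)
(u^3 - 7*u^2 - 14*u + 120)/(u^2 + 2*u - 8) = (u^2 - 11*u + 30)/(u - 2)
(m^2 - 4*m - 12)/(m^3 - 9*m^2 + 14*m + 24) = (m + 2)/(m^2 - 3*m - 4)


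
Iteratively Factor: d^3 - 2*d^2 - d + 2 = (d - 1)*(d^2 - d - 2) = (d - 2)*(d - 1)*(d + 1)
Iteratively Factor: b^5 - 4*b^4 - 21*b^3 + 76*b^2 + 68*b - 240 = (b + 4)*(b^4 - 8*b^3 + 11*b^2 + 32*b - 60) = (b + 2)*(b + 4)*(b^3 - 10*b^2 + 31*b - 30) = (b - 5)*(b + 2)*(b + 4)*(b^2 - 5*b + 6) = (b - 5)*(b - 2)*(b + 2)*(b + 4)*(b - 3)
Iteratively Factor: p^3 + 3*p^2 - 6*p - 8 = (p + 1)*(p^2 + 2*p - 8) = (p - 2)*(p + 1)*(p + 4)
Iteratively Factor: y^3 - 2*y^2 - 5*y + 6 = (y - 3)*(y^2 + y - 2) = (y - 3)*(y - 1)*(y + 2)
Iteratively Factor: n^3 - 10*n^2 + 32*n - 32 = (n - 4)*(n^2 - 6*n + 8) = (n - 4)^2*(n - 2)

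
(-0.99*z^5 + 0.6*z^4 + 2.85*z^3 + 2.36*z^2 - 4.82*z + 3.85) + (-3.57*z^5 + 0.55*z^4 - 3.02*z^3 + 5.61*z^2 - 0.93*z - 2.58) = -4.56*z^5 + 1.15*z^4 - 0.17*z^3 + 7.97*z^2 - 5.75*z + 1.27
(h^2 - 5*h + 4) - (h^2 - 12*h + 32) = 7*h - 28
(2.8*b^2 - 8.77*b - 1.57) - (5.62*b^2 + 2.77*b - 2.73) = -2.82*b^2 - 11.54*b + 1.16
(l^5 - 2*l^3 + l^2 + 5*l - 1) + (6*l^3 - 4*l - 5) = l^5 + 4*l^3 + l^2 + l - 6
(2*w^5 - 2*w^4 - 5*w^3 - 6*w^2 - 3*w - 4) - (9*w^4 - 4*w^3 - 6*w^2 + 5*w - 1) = 2*w^5 - 11*w^4 - w^3 - 8*w - 3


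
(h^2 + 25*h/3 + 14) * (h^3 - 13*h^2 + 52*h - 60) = h^5 - 14*h^4/3 - 127*h^3/3 + 574*h^2/3 + 228*h - 840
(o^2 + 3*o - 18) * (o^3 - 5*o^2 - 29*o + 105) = o^5 - 2*o^4 - 62*o^3 + 108*o^2 + 837*o - 1890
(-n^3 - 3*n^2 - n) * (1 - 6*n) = 6*n^4 + 17*n^3 + 3*n^2 - n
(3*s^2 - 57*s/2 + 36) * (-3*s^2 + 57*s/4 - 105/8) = -9*s^4 + 513*s^3/4 - 1107*s^2/2 + 14193*s/16 - 945/2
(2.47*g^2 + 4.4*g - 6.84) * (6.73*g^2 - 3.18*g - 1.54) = 16.6231*g^4 + 21.7574*g^3 - 63.829*g^2 + 14.9752*g + 10.5336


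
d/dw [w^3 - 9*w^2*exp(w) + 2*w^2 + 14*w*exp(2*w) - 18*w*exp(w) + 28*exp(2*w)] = -9*w^2*exp(w) + 3*w^2 + 28*w*exp(2*w) - 36*w*exp(w) + 4*w + 70*exp(2*w) - 18*exp(w)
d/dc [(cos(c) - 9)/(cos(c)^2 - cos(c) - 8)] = (cos(c)^2 - 18*cos(c) + 17)*sin(c)/(sin(c)^2 + cos(c) + 7)^2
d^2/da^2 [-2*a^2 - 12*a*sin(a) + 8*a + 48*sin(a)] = 12*a*sin(a) - 48*sin(a) - 24*cos(a) - 4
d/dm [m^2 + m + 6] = 2*m + 1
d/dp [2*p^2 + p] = 4*p + 1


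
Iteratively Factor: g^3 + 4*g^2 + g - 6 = (g + 2)*(g^2 + 2*g - 3) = (g - 1)*(g + 2)*(g + 3)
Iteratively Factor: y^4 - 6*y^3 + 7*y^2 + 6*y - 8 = (y + 1)*(y^3 - 7*y^2 + 14*y - 8) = (y - 2)*(y + 1)*(y^2 - 5*y + 4) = (y - 4)*(y - 2)*(y + 1)*(y - 1)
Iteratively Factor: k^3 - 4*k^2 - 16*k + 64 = (k - 4)*(k^2 - 16) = (k - 4)^2*(k + 4)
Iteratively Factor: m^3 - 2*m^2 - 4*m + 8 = (m - 2)*(m^2 - 4) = (m - 2)^2*(m + 2)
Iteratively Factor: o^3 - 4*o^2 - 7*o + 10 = (o - 1)*(o^2 - 3*o - 10) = (o - 1)*(o + 2)*(o - 5)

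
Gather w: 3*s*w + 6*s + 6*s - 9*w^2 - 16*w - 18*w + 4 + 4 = 12*s - 9*w^2 + w*(3*s - 34) + 8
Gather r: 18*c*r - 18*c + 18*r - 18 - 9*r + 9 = -18*c + r*(18*c + 9) - 9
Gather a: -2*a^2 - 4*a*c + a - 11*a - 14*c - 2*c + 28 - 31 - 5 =-2*a^2 + a*(-4*c - 10) - 16*c - 8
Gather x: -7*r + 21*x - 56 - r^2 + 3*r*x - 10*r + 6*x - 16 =-r^2 - 17*r + x*(3*r + 27) - 72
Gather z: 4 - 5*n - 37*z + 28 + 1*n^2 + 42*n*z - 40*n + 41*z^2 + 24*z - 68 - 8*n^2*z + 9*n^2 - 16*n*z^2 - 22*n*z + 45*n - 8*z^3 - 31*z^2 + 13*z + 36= 10*n^2 - 8*z^3 + z^2*(10 - 16*n) + z*(-8*n^2 + 20*n)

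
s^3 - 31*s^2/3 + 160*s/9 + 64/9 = (s - 8)*(s - 8/3)*(s + 1/3)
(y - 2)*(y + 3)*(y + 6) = y^3 + 7*y^2 - 36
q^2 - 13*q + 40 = (q - 8)*(q - 5)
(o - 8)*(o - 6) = o^2 - 14*o + 48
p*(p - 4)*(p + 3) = p^3 - p^2 - 12*p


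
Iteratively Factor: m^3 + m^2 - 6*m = (m + 3)*(m^2 - 2*m) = m*(m + 3)*(m - 2)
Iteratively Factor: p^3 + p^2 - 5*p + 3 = (p - 1)*(p^2 + 2*p - 3) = (p - 1)*(p + 3)*(p - 1)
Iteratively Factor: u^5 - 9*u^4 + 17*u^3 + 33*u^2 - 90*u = (u - 3)*(u^4 - 6*u^3 - u^2 + 30*u) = (u - 3)*(u + 2)*(u^3 - 8*u^2 + 15*u) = (u - 3)^2*(u + 2)*(u^2 - 5*u) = (u - 5)*(u - 3)^2*(u + 2)*(u)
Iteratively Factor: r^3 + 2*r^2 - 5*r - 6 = (r + 1)*(r^2 + r - 6) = (r - 2)*(r + 1)*(r + 3)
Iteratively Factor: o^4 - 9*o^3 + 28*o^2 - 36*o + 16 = (o - 2)*(o^3 - 7*o^2 + 14*o - 8) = (o - 4)*(o - 2)*(o^2 - 3*o + 2) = (o - 4)*(o - 2)^2*(o - 1)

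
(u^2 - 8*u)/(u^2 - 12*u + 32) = u/(u - 4)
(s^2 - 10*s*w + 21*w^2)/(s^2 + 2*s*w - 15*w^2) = (s - 7*w)/(s + 5*w)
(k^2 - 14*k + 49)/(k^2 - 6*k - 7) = (k - 7)/(k + 1)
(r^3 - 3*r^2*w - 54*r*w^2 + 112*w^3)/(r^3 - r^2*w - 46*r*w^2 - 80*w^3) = (r^2 + 5*r*w - 14*w^2)/(r^2 + 7*r*w + 10*w^2)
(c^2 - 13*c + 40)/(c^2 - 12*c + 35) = (c - 8)/(c - 7)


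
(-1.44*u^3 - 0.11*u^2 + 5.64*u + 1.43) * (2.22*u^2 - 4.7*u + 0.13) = -3.1968*u^5 + 6.5238*u^4 + 12.8506*u^3 - 23.3477*u^2 - 5.9878*u + 0.1859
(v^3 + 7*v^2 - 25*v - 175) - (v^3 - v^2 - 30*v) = 8*v^2 + 5*v - 175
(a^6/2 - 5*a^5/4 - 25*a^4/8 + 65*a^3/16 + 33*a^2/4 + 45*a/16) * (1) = a^6/2 - 5*a^5/4 - 25*a^4/8 + 65*a^3/16 + 33*a^2/4 + 45*a/16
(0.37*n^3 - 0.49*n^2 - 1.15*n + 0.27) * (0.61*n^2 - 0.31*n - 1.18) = 0.2257*n^5 - 0.4136*n^4 - 0.9862*n^3 + 1.0994*n^2 + 1.2733*n - 0.3186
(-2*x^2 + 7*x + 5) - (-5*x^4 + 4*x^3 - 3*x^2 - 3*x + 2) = 5*x^4 - 4*x^3 + x^2 + 10*x + 3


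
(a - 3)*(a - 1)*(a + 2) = a^3 - 2*a^2 - 5*a + 6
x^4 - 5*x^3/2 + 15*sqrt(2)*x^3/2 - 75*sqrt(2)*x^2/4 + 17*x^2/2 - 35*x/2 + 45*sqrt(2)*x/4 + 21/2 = (x - 3/2)*(x - 1)*(x + sqrt(2)/2)*(x + 7*sqrt(2))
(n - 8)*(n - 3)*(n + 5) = n^3 - 6*n^2 - 31*n + 120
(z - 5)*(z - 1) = z^2 - 6*z + 5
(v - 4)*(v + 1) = v^2 - 3*v - 4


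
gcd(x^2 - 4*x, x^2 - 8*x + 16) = x - 4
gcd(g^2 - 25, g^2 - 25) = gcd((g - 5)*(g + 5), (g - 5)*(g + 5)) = g^2 - 25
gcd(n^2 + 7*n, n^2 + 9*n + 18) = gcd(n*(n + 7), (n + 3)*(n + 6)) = 1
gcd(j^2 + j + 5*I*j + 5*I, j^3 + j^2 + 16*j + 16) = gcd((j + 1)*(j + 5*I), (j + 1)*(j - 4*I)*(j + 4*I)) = j + 1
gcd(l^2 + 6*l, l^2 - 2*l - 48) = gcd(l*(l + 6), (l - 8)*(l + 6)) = l + 6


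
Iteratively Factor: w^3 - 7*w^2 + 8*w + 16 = (w + 1)*(w^2 - 8*w + 16) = (w - 4)*(w + 1)*(w - 4)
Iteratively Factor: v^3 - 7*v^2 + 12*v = (v - 4)*(v^2 - 3*v) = v*(v - 4)*(v - 3)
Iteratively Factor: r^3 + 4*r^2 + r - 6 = (r + 2)*(r^2 + 2*r - 3) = (r + 2)*(r + 3)*(r - 1)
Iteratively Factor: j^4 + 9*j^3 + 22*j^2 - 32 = (j - 1)*(j^3 + 10*j^2 + 32*j + 32) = (j - 1)*(j + 4)*(j^2 + 6*j + 8) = (j - 1)*(j + 2)*(j + 4)*(j + 4)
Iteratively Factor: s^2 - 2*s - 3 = (s + 1)*(s - 3)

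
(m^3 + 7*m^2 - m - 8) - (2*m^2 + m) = m^3 + 5*m^2 - 2*m - 8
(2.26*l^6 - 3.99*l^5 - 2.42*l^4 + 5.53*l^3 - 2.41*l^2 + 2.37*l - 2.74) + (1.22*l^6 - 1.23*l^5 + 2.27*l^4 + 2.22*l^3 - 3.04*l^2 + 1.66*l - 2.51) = 3.48*l^6 - 5.22*l^5 - 0.15*l^4 + 7.75*l^3 - 5.45*l^2 + 4.03*l - 5.25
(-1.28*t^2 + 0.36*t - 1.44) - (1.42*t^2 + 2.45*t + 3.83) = -2.7*t^2 - 2.09*t - 5.27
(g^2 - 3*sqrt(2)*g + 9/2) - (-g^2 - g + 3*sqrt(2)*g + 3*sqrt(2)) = 2*g^2 - 6*sqrt(2)*g + g - 3*sqrt(2) + 9/2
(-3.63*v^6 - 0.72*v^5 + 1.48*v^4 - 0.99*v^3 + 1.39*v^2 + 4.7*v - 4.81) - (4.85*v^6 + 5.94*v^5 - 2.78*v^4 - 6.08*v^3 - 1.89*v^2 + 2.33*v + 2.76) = -8.48*v^6 - 6.66*v^5 + 4.26*v^4 + 5.09*v^3 + 3.28*v^2 + 2.37*v - 7.57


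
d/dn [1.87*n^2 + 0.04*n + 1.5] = 3.74*n + 0.04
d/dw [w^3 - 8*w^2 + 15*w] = 3*w^2 - 16*w + 15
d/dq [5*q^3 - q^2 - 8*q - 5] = 15*q^2 - 2*q - 8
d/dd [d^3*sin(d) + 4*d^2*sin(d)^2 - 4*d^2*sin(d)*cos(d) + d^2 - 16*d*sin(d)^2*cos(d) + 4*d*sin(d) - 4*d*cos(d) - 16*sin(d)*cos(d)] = d^3*cos(d) + 3*d^2*sin(d) - 4*sqrt(2)*d^2*cos(2*d + pi/4) + 8*d*sin(d) - 12*d*sin(3*d) - 4*sqrt(2)*d*sin(2*d + pi/4) + 4*d*cos(d) + 6*d - 4*cos(d) - 16*cos(2*d) + 4*cos(3*d) - 4*sqrt(2)*cos(d + pi/4)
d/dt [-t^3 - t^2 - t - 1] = -3*t^2 - 2*t - 1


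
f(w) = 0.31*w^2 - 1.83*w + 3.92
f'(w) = 0.62*w - 1.83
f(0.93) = 2.49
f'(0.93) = -1.25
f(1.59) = 1.79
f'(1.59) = -0.84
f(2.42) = 1.31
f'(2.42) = -0.33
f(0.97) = 2.44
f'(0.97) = -1.23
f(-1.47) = 7.28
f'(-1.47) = -2.74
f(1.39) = 1.98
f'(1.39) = -0.97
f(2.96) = 1.22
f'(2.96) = 0.01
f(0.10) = 3.74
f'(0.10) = -1.77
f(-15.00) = 101.12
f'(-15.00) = -11.13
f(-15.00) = 101.12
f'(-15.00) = -11.13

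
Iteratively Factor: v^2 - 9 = (v + 3)*(v - 3)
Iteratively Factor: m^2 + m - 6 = (m + 3)*(m - 2)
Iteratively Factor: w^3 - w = (w)*(w^2 - 1) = w*(w + 1)*(w - 1)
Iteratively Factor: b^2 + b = (b)*(b + 1)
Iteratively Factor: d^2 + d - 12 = (d + 4)*(d - 3)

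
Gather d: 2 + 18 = 20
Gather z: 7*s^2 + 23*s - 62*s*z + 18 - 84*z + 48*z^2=7*s^2 + 23*s + 48*z^2 + z*(-62*s - 84) + 18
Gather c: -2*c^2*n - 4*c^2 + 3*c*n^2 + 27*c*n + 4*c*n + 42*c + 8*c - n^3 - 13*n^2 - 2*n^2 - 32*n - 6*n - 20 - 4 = c^2*(-2*n - 4) + c*(3*n^2 + 31*n + 50) - n^3 - 15*n^2 - 38*n - 24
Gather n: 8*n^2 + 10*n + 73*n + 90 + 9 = 8*n^2 + 83*n + 99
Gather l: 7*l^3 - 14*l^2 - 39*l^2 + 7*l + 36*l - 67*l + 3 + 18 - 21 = 7*l^3 - 53*l^2 - 24*l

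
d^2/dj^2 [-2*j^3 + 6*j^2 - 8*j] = 12 - 12*j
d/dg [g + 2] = 1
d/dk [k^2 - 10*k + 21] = 2*k - 10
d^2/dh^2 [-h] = 0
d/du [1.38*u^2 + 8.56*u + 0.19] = 2.76*u + 8.56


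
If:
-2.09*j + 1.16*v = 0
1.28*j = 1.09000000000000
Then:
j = 0.85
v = 1.53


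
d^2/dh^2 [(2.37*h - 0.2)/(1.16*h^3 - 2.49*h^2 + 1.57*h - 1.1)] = (19.134432*h^5 - 44.302488*h^4 + 29.998866*h^3 + 26.66388*h^2 - 35.78862*h + 8.29562)/(1.560896*h^9 - 10.051632*h^8 + 27.914124*h^7 - 47.087457*h^6 + 56.843763*h^5 - 50.893053*h^4 + 33.882073*h^3 - 17.17287*h^2 + 5.6991*h - 1.331)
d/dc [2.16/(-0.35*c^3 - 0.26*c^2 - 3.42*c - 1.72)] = (2.268*c^2 + 1.1232*c + 7.3872)/(0.35*c^3 + 0.26*c^2 + 3.42*c + 1.72)^2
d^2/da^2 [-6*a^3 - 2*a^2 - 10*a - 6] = -36*a - 4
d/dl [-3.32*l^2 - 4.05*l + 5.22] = -6.64*l - 4.05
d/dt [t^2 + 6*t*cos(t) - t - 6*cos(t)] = -6*t*sin(t) + 2*t + 6*sqrt(2)*sin(t + pi/4) - 1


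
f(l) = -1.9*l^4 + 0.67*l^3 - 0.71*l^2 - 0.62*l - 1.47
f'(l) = -7.6*l^3 + 2.01*l^2 - 1.42*l - 0.62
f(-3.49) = -318.31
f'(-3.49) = 351.88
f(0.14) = -1.57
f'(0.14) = -0.80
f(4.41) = -679.18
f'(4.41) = -619.61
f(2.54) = -75.73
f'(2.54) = -115.80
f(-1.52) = -14.66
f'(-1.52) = 32.87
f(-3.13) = -209.39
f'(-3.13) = 256.57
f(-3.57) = -347.41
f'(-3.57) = 375.86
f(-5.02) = -1307.62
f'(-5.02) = 1018.61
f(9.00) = -12042.03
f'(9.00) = -5390.99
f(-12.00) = -40652.43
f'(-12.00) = 13438.66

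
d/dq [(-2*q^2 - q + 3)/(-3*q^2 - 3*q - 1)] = (3*q^2 + 22*q + 10)/(9*q^4 + 18*q^3 + 15*q^2 + 6*q + 1)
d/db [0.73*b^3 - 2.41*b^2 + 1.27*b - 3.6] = 2.19*b^2 - 4.82*b + 1.27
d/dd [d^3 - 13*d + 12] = 3*d^2 - 13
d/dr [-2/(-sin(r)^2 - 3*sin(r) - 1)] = -2*(2*sin(r) + 3)*cos(r)/(sin(r)^2 + 3*sin(r) + 1)^2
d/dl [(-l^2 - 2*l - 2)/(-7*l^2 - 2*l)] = 4*(-3*l^2 - 7*l - 1)/(l^2*(49*l^2 + 28*l + 4))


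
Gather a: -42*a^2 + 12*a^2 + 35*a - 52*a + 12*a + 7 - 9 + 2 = -30*a^2 - 5*a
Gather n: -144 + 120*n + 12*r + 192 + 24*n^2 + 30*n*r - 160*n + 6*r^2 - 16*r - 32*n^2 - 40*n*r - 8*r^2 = -8*n^2 + n*(-10*r - 40) - 2*r^2 - 4*r + 48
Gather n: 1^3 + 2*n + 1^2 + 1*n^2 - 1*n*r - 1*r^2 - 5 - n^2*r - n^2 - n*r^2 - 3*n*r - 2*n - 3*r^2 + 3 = -n^2*r + n*(-r^2 - 4*r) - 4*r^2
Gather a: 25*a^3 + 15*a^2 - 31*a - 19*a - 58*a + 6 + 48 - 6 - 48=25*a^3 + 15*a^2 - 108*a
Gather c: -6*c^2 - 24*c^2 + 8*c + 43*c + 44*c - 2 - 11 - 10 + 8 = -30*c^2 + 95*c - 15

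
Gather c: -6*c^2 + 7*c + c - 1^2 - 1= -6*c^2 + 8*c - 2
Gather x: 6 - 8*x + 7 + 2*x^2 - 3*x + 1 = 2*x^2 - 11*x + 14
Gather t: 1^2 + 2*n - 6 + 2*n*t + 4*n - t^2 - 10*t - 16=6*n - t^2 + t*(2*n - 10) - 21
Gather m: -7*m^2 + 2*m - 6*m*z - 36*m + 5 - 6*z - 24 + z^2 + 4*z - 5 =-7*m^2 + m*(-6*z - 34) + z^2 - 2*z - 24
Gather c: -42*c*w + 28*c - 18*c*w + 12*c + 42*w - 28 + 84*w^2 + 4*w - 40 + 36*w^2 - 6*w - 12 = c*(40 - 60*w) + 120*w^2 + 40*w - 80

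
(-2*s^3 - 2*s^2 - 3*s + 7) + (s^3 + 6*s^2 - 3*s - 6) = -s^3 + 4*s^2 - 6*s + 1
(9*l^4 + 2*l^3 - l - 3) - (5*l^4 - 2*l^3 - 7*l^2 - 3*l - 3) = 4*l^4 + 4*l^3 + 7*l^2 + 2*l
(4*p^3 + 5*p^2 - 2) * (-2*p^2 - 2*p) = -8*p^5 - 18*p^4 - 10*p^3 + 4*p^2 + 4*p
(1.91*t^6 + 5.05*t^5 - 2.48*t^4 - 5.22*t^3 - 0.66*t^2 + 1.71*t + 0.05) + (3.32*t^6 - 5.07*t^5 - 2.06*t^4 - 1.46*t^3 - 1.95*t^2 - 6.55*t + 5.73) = 5.23*t^6 - 0.0200000000000005*t^5 - 4.54*t^4 - 6.68*t^3 - 2.61*t^2 - 4.84*t + 5.78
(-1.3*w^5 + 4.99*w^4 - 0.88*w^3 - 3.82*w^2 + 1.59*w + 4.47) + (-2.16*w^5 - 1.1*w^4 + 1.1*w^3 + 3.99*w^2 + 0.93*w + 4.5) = -3.46*w^5 + 3.89*w^4 + 0.22*w^3 + 0.17*w^2 + 2.52*w + 8.97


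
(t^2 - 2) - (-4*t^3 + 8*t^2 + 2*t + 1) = 4*t^3 - 7*t^2 - 2*t - 3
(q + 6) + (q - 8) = 2*q - 2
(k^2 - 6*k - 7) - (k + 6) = k^2 - 7*k - 13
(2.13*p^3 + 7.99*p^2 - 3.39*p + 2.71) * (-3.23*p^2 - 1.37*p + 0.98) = -6.8799*p^5 - 28.7258*p^4 + 2.0908*p^3 + 3.7212*p^2 - 7.0349*p + 2.6558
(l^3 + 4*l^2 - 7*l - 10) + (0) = l^3 + 4*l^2 - 7*l - 10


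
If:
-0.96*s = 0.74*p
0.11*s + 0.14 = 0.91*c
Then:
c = 0.120879120879121*s + 0.153846153846154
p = -1.2972972972973*s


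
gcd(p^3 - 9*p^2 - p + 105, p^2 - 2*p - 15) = p^2 - 2*p - 15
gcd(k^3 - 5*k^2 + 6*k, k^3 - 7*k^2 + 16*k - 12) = k^2 - 5*k + 6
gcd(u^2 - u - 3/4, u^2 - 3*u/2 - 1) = u + 1/2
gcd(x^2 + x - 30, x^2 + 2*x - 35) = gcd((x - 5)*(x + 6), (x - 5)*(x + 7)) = x - 5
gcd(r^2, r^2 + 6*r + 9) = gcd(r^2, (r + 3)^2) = 1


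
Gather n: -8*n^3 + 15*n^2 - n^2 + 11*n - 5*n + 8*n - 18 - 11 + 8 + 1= -8*n^3 + 14*n^2 + 14*n - 20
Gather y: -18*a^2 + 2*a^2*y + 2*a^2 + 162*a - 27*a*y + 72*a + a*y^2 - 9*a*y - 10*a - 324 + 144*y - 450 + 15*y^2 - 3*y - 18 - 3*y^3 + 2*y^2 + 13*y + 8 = -16*a^2 + 224*a - 3*y^3 + y^2*(a + 17) + y*(2*a^2 - 36*a + 154) - 784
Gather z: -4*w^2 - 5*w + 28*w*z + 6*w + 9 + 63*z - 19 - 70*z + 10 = -4*w^2 + w + z*(28*w - 7)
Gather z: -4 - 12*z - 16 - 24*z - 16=-36*z - 36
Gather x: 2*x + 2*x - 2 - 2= 4*x - 4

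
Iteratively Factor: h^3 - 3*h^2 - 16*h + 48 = (h - 4)*(h^2 + h - 12) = (h - 4)*(h - 3)*(h + 4)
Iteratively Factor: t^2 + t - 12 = (t - 3)*(t + 4)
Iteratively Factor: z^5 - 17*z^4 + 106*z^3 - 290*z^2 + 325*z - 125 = (z - 1)*(z^4 - 16*z^3 + 90*z^2 - 200*z + 125) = (z - 5)*(z - 1)*(z^3 - 11*z^2 + 35*z - 25) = (z - 5)*(z - 1)^2*(z^2 - 10*z + 25) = (z - 5)^2*(z - 1)^2*(z - 5)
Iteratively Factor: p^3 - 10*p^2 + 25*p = (p - 5)*(p^2 - 5*p) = p*(p - 5)*(p - 5)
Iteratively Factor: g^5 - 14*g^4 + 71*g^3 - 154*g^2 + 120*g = (g - 2)*(g^4 - 12*g^3 + 47*g^2 - 60*g) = (g - 4)*(g - 2)*(g^3 - 8*g^2 + 15*g) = (g - 5)*(g - 4)*(g - 2)*(g^2 - 3*g) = g*(g - 5)*(g - 4)*(g - 2)*(g - 3)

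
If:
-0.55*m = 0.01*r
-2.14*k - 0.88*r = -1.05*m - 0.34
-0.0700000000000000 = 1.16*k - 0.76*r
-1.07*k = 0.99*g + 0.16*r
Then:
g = -0.11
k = 0.07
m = -0.00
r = 0.20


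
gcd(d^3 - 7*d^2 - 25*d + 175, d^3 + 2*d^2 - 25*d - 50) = d^2 - 25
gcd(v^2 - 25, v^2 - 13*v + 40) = v - 5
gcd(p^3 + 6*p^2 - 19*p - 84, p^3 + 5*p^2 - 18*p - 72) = p^2 - p - 12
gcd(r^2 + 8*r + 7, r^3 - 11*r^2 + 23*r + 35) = r + 1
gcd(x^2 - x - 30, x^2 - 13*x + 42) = x - 6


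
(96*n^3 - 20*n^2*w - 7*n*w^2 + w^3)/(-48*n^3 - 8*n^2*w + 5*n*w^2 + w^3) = (-8*n + w)/(4*n + w)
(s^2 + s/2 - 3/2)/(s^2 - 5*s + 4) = (s + 3/2)/(s - 4)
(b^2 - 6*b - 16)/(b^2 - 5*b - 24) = (b + 2)/(b + 3)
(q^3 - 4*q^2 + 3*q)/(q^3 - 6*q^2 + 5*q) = (q - 3)/(q - 5)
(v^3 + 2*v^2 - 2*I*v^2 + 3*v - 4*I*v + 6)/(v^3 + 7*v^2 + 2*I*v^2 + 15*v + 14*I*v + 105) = (v^2 + v*(2 + I) + 2*I)/(v^2 + v*(7 + 5*I) + 35*I)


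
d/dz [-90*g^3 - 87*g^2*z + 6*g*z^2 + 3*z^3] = -87*g^2 + 12*g*z + 9*z^2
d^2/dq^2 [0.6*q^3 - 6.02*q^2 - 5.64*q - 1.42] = 3.6*q - 12.04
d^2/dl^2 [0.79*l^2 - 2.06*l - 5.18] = 1.58000000000000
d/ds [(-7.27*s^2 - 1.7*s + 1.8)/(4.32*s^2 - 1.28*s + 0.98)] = (16.6496*s^2 - 29.8012*s + 0.638)/(18.6624*s^4 - 11.0592*s^3 + 10.1056*s^2 - 2.5088*s + 0.9604)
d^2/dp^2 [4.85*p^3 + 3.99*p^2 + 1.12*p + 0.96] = 29.1*p + 7.98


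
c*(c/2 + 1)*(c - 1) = c^3/2 + c^2/2 - c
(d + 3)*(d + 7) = d^2 + 10*d + 21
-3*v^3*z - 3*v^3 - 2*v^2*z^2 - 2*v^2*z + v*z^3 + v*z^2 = (-3*v + z)*(v + z)*(v*z + v)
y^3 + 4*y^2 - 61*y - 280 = (y - 8)*(y + 5)*(y + 7)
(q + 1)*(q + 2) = q^2 + 3*q + 2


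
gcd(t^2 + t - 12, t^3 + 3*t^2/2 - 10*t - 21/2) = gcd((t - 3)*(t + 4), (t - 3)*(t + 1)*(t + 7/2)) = t - 3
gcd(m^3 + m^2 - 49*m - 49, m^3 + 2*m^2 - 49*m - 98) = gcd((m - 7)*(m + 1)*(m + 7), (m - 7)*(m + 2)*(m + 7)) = m^2 - 49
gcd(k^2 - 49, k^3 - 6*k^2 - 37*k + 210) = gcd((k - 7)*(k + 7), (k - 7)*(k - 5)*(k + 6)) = k - 7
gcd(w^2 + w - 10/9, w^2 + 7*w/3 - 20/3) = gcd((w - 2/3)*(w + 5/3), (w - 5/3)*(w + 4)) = 1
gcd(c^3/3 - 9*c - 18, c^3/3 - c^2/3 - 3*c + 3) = c + 3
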